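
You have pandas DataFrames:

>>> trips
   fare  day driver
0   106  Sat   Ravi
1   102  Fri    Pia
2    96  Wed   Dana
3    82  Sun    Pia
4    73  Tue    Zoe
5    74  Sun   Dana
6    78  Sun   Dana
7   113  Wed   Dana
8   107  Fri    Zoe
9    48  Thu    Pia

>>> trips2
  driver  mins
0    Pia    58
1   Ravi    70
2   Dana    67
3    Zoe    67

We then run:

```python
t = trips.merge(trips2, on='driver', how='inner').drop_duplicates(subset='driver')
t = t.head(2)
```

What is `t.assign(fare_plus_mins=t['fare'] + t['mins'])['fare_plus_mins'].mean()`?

168.0

merge on 'driver' (how='inner') → 10 rows:
   fare  day driver  mins
0   106  Sat   Ravi    70
1   102  Fri    Pia    58
2    96  Wed   Dana    67
3    82  Sun    Pia    58
4    73  Tue    Zoe    67
5    74  Sun   Dana    67
6    78  Sun   Dana    67
7   113  Wed   Dana    67
8   107  Fri    Zoe    67
9    48  Thu    Pia    58
drop duplicate driver (keep=first):
   fare  day driver  mins
0   106  Sat   Ravi    70
1   102  Fri    Pia    58
2    96  Wed   Dana    67
4    73  Tue    Zoe    67
take first 2 rows:
   fare  day driver  mins
0   106  Sat   Ravi    70
1   102  Fri    Pia    58
add column fare_plus_mins = t['fare'] + t['mins']:
   fare  day driver  mins  fare_plus_mins
0   106  Sat   Ravi    70             176
1   102  Fri    Pia    58             160
Then the mean of column 'fare_plus_mins': 168.0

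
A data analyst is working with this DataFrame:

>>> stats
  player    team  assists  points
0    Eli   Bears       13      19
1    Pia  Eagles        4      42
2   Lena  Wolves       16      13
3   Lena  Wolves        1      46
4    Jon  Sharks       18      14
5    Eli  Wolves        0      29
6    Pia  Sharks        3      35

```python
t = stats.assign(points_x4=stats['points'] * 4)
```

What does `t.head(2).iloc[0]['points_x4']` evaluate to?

76

add column points_x4 = stats['points'] * 4:
  player    team  assists  points  points_x4
0    Eli   Bears       13      19         76
1    Pia  Eagles        4      42        168
2   Lena  Wolves       16      13         52
3   Lena  Wolves        1      46        184
4    Jon  Sharks       18      14         56
5    Eli  Wolves        0      29        116
6    Pia  Sharks        3      35        140
take first 2 rows:
  player    team  assists  points  points_x4
0    Eli   Bears       13      19         76
1    Pia  Eagles        4      42        168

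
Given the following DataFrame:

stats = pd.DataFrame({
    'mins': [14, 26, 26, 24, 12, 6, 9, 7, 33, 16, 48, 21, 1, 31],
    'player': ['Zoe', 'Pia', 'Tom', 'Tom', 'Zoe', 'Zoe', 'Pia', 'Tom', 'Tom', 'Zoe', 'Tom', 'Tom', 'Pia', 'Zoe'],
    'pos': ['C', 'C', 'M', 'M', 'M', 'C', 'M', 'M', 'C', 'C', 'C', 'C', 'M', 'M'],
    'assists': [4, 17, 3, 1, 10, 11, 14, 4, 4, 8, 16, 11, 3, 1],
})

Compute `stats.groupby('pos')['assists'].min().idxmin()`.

group by pos, min of assists:
pos
C    4
M    1
Name: assists, dtype: int64
So idxmin() = M.

M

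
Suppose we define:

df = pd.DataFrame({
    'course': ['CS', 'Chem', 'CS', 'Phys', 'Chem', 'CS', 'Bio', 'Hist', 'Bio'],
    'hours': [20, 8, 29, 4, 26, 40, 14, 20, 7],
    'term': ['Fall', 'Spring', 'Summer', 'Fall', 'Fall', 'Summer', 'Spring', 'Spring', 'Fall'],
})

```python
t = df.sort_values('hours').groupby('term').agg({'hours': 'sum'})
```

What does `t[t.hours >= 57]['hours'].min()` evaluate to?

sort by hours:
  course  hours    term
3   Phys      4    Fall
8    Bio      7    Fall
1   Chem      8  Spring
6    Bio     14  Spring
0     CS     20    Fall
7   Hist     20  Spring
4   Chem     26    Fall
2     CS     29  Summer
5     CS     40  Summer
group by term, sum of hours:
        hours
term         
Fall       57
Spring     42
Summer     69
filter rows where hours >= 57:
        hours
term         
Fall       57
Summer     69
The min of column 'hours' is 57.

57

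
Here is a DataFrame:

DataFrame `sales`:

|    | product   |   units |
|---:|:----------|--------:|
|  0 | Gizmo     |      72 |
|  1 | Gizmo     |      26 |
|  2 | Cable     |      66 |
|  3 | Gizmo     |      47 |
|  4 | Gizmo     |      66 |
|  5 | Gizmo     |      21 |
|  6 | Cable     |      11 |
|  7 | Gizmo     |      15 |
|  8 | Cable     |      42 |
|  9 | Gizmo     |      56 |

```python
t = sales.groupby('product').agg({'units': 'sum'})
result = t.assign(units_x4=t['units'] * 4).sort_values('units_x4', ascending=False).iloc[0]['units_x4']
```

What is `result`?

1212

group by product, sum of units:
         units
product       
Cable      119
Gizmo      303
add column units_x4 = t['units'] * 4:
         units  units_x4
product                 
Cable      119       476
Gizmo      303      1212
sort by units_x4 descending:
         units  units_x4
product                 
Gizmo      303      1212
Cable      119       476
Taking the value at position 0, column 'units_x4' gives 1212.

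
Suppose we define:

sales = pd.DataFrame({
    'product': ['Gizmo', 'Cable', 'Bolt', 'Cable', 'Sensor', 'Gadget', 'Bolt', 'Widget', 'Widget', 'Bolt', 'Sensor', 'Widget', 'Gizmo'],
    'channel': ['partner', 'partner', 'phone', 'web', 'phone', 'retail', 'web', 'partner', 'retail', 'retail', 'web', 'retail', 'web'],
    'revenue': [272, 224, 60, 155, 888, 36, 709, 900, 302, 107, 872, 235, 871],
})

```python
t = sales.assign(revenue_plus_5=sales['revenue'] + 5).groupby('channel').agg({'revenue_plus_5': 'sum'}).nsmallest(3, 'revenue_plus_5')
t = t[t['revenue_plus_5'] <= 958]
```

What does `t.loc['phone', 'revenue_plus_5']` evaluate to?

958

add column revenue_plus_5 = sales['revenue'] + 5:
   product  channel  revenue  revenue_plus_5
0    Gizmo  partner      272             277
1    Cable  partner      224             229
2     Bolt    phone       60              65
3    Cable      web      155             160
4   Sensor    phone      888             893
5   Gadget   retail       36              41
6     Bolt      web      709             714
7   Widget  partner      900             905
8   Widget   retail      302             307
9     Bolt   retail      107             112
10  Sensor      web      872             877
11  Widget   retail      235             240
12   Gizmo      web      871             876
group by channel, sum of revenue_plus_5:
         revenue_plus_5
channel                
partner            1411
phone               958
retail              700
web                2627
take 3 rows with smallest revenue_plus_5:
         revenue_plus_5
channel                
retail              700
phone               958
partner            1411
filter rows where revenue_plus_5 <= 958:
         revenue_plus_5
channel                
retail              700
phone               958
Reading off the value at row 'phone', column 'revenue_plus_5', we get 958.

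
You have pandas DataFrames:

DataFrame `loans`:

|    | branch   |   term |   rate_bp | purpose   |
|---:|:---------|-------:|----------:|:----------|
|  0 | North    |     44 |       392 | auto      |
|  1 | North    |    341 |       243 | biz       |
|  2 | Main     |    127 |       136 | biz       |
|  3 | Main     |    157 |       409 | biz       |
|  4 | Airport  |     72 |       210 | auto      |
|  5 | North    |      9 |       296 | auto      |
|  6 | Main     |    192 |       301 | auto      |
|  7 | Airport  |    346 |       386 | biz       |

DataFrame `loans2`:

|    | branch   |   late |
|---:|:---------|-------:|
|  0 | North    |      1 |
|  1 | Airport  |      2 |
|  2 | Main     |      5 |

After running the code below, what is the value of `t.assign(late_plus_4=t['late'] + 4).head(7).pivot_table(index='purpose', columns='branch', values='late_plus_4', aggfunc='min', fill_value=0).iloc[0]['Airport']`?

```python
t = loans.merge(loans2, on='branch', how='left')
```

6

merge on 'branch' (how='left') → 8 rows:
    branch  term  rate_bp purpose  late
0    North    44      392    auto     1
1    North   341      243     biz     1
2     Main   127      136     biz     5
3     Main   157      409     biz     5
4  Airport    72      210    auto     2
5    North     9      296    auto     1
6     Main   192      301    auto     5
7  Airport   346      386     biz     2
add column late_plus_4 = t['late'] + 4:
    branch  term  rate_bp purpose  late  late_plus_4
0    North    44      392    auto     1            5
1    North   341      243     biz     1            5
2     Main   127      136     biz     5            9
3     Main   157      409     biz     5            9
4  Airport    72      210    auto     2            6
5    North     9      296    auto     1            5
6     Main   192      301    auto     5            9
7  Airport   346      386     biz     2            6
take first 7 rows:
    branch  term  rate_bp purpose  late  late_plus_4
0    North    44      392    auto     1            5
1    North   341      243     biz     1            5
2     Main   127      136     biz     5            9
3     Main   157      409     biz     5            9
4  Airport    72      210    auto     2            6
5    North     9      296    auto     1            5
6     Main   192      301    auto     5            9
pivot: rows=purpose, cols=branch, min(late_plus_4):
branch   Airport  Main  North
purpose                      
auto           6     9      5
biz            0     9      5
The value at position 0, column 'Airport' is 6.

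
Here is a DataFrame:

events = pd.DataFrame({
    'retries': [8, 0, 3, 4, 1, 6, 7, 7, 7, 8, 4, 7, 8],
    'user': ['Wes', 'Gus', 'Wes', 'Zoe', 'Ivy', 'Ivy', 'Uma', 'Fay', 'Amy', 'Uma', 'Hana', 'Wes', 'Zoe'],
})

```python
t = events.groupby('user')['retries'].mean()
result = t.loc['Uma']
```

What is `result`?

7.5

group by user, mean of retries:
user
Amy     7.0
Fay     7.0
Gus     0.0
Hana    4.0
Ivy     3.5
Uma     7.5
Wes     6.0
Zoe     6.0
Name: retries, dtype: float64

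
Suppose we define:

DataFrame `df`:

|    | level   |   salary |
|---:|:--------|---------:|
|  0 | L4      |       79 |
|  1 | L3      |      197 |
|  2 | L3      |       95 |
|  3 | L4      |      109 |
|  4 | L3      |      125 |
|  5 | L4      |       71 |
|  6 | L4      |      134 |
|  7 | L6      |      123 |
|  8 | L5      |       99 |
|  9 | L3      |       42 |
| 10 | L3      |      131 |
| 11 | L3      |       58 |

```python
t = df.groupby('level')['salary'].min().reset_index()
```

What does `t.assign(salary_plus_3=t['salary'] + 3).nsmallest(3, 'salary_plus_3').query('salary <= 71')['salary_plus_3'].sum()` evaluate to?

119

group by level, min of salary:
level
L3     42
L4     71
L5     99
L6    123
Name: salary, dtype: int64
reset_index():
  level  salary
0    L3      42
1    L4      71
2    L5      99
3    L6     123
add column salary_plus_3 = t['salary'] + 3:
  level  salary  salary_plus_3
0    L3      42             45
1    L4      71             74
2    L5      99            102
3    L6     123            126
take 3 rows with smallest salary_plus_3:
  level  salary  salary_plus_3
0    L3      42             45
1    L4      71             74
2    L5      99            102
filter rows where salary <= 71:
  level  salary  salary_plus_3
0    L3      42             45
1    L4      71             74
Hence 119.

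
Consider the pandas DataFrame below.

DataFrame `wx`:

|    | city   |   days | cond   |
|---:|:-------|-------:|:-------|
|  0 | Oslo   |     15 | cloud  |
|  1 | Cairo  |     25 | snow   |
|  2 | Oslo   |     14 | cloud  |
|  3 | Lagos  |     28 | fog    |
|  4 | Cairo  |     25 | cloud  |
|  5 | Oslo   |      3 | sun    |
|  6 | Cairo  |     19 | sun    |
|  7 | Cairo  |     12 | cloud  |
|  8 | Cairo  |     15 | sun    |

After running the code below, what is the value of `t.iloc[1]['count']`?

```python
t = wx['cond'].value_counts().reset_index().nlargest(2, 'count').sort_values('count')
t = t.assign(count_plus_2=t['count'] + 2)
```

value_counts of cond:
cond
cloud    4
sun      3
snow     1
fog      1
Name: count, dtype: int64
reset_index():
    cond  count
0  cloud      4
1    sun      3
2   snow      1
3    fog      1
take 2 rows with largest count:
    cond  count
0  cloud      4
1    sun      3
sort by count:
    cond  count
1    sun      3
0  cloud      4
add column count_plus_2 = t['count'] + 2:
    cond  count  count_plus_2
1    sun      3             5
0  cloud      4             6

4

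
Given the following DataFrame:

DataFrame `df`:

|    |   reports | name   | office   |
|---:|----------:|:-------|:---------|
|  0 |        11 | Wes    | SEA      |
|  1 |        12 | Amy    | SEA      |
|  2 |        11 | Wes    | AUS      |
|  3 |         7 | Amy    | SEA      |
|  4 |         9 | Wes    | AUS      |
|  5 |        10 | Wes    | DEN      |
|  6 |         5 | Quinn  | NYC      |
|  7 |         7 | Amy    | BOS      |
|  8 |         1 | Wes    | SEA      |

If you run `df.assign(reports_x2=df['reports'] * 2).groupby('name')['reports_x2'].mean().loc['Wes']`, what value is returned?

add column reports_x2 = df['reports'] * 2:
   reports   name office  reports_x2
0       11    Wes    SEA          22
1       12    Amy    SEA          24
2       11    Wes    AUS          22
3        7    Amy    SEA          14
4        9    Wes    AUS          18
5       10    Wes    DEN          20
6        5  Quinn    NYC          10
7        7    Amy    BOS          14
8        1    Wes    SEA           2
group by name, mean of reports_x2:
name
Amy      17.333333
Quinn    10.000000
Wes      16.800000
Name: reports_x2, dtype: float64
Taking the value at index 'Wes' gives 16.8.

16.8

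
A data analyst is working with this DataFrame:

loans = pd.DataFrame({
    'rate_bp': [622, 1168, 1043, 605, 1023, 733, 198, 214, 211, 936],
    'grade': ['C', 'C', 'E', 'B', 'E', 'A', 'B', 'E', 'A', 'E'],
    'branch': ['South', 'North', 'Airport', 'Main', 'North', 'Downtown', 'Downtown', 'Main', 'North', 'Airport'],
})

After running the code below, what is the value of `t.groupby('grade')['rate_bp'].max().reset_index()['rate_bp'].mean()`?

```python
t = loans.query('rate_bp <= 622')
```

filter rows where rate_bp <= 622:
   rate_bp grade    branch
0      622     C     South
3      605     B      Main
6      198     B  Downtown
7      214     E      Main
8      211     A     North
group by grade, max of rate_bp:
grade
A    211
B    605
C    622
E    214
Name: rate_bp, dtype: int64
reset_index():
  grade  rate_bp
0     A      211
1     B      605
2     C      622
3     E      214

413.0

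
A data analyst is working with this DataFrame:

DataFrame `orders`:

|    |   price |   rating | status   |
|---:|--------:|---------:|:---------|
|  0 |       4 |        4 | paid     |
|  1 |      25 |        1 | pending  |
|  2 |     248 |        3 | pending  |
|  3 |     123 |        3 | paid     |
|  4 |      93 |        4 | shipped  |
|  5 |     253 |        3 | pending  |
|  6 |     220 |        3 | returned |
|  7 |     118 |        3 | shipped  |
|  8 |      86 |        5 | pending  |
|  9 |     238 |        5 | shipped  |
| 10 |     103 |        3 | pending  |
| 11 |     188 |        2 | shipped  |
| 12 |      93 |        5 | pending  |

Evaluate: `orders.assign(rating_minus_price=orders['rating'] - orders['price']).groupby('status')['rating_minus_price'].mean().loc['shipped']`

add column rating_minus_price = orders['rating'] - orders['price']:
    price  rating    status  rating_minus_price
0       4       4      paid                   0
1      25       1   pending                 -24
2     248       3   pending                -245
3     123       3      paid                -120
4      93       4   shipped                 -89
5     253       3   pending                -250
6     220       3  returned                -217
7     118       3   shipped                -115
8      86       5   pending                 -81
9     238       5   shipped                -233
10    103       3   pending                -100
11    188       2   shipped                -186
12     93       5   pending                 -88
group by status, mean of rating_minus_price:
status
paid        -60.000000
pending    -131.333333
returned   -217.000000
shipped    -155.750000
Name: rating_minus_price, dtype: float64
The value at index 'shipped' is -155.75.

-155.75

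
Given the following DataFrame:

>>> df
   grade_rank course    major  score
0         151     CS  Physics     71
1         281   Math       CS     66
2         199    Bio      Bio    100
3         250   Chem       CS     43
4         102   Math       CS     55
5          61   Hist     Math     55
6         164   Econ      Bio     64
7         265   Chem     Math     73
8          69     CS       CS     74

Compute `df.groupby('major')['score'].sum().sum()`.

group by major, sum of score:
major
Bio        164
CS         238
Math       128
Physics     71
Name: score, dtype: int64

601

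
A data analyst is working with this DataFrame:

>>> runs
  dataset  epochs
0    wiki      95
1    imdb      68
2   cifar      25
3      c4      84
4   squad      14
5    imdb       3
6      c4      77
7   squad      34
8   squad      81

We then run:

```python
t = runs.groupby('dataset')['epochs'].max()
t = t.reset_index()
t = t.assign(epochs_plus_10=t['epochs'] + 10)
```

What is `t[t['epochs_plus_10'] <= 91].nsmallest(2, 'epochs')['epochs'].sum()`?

group by dataset, max of epochs:
dataset
c4       84
cifar    25
imdb     68
squad    81
wiki     95
Name: epochs, dtype: int64
reset_index():
  dataset  epochs
0      c4      84
1   cifar      25
2    imdb      68
3   squad      81
4    wiki      95
add column epochs_plus_10 = t['epochs'] + 10:
  dataset  epochs  epochs_plus_10
0      c4      84              94
1   cifar      25              35
2    imdb      68              78
3   squad      81              91
4    wiki      95             105
filter rows where epochs_plus_10 <= 91:
  dataset  epochs  epochs_plus_10
1   cifar      25              35
2    imdb      68              78
3   squad      81              91
take 2 rows with smallest epochs:
  dataset  epochs  epochs_plus_10
1   cifar      25              35
2    imdb      68              78
Hence 93.

93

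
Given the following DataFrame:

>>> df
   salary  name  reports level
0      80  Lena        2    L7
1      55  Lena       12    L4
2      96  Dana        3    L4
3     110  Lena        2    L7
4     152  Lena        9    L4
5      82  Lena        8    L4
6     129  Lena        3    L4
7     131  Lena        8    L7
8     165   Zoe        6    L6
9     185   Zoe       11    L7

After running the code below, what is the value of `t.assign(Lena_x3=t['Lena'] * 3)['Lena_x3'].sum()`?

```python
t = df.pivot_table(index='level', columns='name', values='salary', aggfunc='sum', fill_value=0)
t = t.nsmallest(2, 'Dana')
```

pivot: rows=level, cols=name, sum(salary):
name   Dana  Lena  Zoe
level                 
L4       96   418    0
L6        0     0  165
L7        0   321  185
take 2 rows with smallest Dana:
name   Dana  Lena  Zoe
level                 
L6        0     0  165
L7        0   321  185
add column Lena_x3 = t['Lena'] * 3:
name   Dana  Lena  Zoe  Lena_x3
level                          
L6        0     0  165        0
L7        0   321  185      963

963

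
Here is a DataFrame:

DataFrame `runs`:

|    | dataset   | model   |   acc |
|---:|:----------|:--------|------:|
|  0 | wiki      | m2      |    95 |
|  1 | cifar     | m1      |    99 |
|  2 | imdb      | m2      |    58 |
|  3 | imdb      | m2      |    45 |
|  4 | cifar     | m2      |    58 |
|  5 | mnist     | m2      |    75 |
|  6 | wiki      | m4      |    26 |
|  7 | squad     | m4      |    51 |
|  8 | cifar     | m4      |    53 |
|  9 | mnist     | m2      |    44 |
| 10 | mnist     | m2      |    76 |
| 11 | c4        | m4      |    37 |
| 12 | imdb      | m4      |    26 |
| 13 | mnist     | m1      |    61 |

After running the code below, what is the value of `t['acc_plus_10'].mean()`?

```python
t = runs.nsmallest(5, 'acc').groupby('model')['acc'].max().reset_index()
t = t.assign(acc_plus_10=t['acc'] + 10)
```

51.0

take 5 rows with smallest acc:
   dataset model  acc
6     wiki    m4   26
12    imdb    m4   26
11      c4    m4   37
9    mnist    m2   44
3     imdb    m2   45
group by model, max of acc:
model
m2    45
m4    37
Name: acc, dtype: int64
reset_index():
  model  acc
0    m2   45
1    m4   37
add column acc_plus_10 = t['acc'] + 10:
  model  acc  acc_plus_10
0    m2   45           55
1    m4   37           47
So mean() = 51.0.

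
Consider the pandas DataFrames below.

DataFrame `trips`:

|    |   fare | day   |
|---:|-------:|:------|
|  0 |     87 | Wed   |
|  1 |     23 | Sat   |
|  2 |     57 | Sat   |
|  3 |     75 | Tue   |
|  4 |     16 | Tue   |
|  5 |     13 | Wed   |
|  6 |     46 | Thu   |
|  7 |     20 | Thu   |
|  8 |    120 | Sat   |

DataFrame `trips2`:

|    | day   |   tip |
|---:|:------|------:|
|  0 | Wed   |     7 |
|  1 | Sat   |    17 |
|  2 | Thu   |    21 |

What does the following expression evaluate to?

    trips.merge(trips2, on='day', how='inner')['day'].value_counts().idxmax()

merge on 'day' (how='inner') → 7 rows:
   fare  day  tip
0    87  Wed    7
1    23  Sat   17
2    57  Sat   17
3    13  Wed    7
4    46  Thu   21
5    20  Thu   21
6   120  Sat   17
value_counts of day:
day
Sat    3
Wed    2
Thu    2
Name: count, dtype: int64
Taking the label with the largest value gives Sat.

Sat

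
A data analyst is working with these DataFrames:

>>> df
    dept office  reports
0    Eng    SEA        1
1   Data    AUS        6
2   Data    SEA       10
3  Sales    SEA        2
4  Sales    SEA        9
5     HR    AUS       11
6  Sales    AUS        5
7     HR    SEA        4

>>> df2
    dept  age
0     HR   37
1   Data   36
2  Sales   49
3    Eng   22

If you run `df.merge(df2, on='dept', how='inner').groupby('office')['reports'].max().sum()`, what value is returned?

21

merge on 'dept' (how='inner') → 8 rows:
    dept office  reports  age
0    Eng    SEA        1   22
1   Data    AUS        6   36
2   Data    SEA       10   36
3  Sales    SEA        2   49
4  Sales    SEA        9   49
5     HR    AUS       11   37
6  Sales    AUS        5   49
7     HR    SEA        4   37
group by office, max of reports:
office
AUS    11
SEA    10
Name: reports, dtype: int64
Taking the sum of the resulting series gives 21.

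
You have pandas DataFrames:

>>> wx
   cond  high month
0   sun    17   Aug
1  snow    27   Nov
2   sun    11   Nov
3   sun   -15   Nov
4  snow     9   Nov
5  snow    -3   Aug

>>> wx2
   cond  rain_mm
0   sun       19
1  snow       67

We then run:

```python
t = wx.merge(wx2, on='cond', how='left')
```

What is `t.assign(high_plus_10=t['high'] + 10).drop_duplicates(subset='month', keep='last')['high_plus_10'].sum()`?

26

merge on 'cond' (how='left') → 6 rows:
   cond  high month  rain_mm
0   sun    17   Aug       19
1  snow    27   Nov       67
2   sun    11   Nov       19
3   sun   -15   Nov       19
4  snow     9   Nov       67
5  snow    -3   Aug       67
add column high_plus_10 = t['high'] + 10:
   cond  high month  rain_mm  high_plus_10
0   sun    17   Aug       19            27
1  snow    27   Nov       67            37
2   sun    11   Nov       19            21
3   sun   -15   Nov       19            -5
4  snow     9   Nov       67            19
5  snow    -3   Aug       67             7
drop duplicate month (keep=last):
   cond  high month  rain_mm  high_plus_10
4  snow     9   Nov       67            19
5  snow    -3   Aug       67             7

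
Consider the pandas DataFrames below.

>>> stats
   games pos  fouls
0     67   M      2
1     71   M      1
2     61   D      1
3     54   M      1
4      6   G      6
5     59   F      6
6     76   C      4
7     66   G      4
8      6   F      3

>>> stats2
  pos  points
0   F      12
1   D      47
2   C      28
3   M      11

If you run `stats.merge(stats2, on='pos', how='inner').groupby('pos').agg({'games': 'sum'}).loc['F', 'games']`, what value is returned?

65

merge on 'pos' (how='inner') → 7 rows:
   games pos  fouls  points
0     67   M      2      11
1     71   M      1      11
2     61   D      1      47
3     54   M      1      11
4     59   F      6      12
5     76   C      4      28
6      6   F      3      12
group by pos, sum of games:
     games
pos       
C       76
D       61
F       65
M      192
Finally, value at row 'F', column 'games' = 65.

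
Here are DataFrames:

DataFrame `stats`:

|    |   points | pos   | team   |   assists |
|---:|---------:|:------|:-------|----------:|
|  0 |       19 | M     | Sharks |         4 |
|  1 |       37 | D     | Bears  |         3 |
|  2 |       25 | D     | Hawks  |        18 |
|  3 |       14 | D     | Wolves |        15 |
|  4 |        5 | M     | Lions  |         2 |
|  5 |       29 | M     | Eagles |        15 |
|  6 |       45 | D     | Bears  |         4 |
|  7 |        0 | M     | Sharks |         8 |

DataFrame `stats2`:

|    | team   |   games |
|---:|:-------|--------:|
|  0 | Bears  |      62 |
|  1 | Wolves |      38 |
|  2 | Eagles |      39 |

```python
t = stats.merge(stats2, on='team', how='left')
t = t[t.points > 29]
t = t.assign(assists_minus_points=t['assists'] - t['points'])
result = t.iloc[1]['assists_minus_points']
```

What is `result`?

-41

merge on 'team' (how='left') → 8 rows:
   points pos    team  assists  games
0      19   M  Sharks        4    NaN
1      37   D   Bears        3   62.0
2      25   D   Hawks       18    NaN
3      14   D  Wolves       15   38.0
4       5   M   Lions        2    NaN
5      29   M  Eagles       15   39.0
6      45   D   Bears        4   62.0
7       0   M  Sharks        8    NaN
filter rows where points > 29:
   points pos   team  assists  games
1      37   D  Bears        3   62.0
6      45   D  Bears        4   62.0
add column assists_minus_points = t['assists'] - t['points']:
   points pos   team  assists  games  assists_minus_points
1      37   D  Bears        3   62.0                   -34
6      45   D  Bears        4   62.0                   -41
Then the value at position 1, column 'assists_minus_points': -41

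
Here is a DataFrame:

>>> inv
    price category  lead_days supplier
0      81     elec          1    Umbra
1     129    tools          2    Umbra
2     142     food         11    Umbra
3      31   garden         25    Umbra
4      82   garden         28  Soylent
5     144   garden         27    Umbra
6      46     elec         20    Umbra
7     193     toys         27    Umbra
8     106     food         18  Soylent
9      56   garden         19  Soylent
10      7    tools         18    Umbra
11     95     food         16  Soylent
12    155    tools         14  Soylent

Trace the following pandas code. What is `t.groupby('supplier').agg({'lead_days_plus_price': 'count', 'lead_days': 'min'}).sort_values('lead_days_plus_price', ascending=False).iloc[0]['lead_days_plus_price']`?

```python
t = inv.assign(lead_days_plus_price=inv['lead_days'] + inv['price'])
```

add column lead_days_plus_price = inv['lead_days'] + inv['price']:
    price category  lead_days supplier  lead_days_plus_price
0      81     elec          1    Umbra                    82
1     129    tools          2    Umbra                   131
2     142     food         11    Umbra                   153
3      31   garden         25    Umbra                    56
4      82   garden         28  Soylent                   110
5     144   garden         27    Umbra                   171
6      46     elec         20    Umbra                    66
7     193     toys         27    Umbra                   220
8     106     food         18  Soylent                   124
9      56   garden         19  Soylent                    75
10      7    tools         18    Umbra                    25
11     95     food         16  Soylent                   111
12    155    tools         14  Soylent                   169
group by supplier: count(lead_days_plus_price), min(lead_days):
          lead_days_plus_price  lead_days
supplier                                 
Soylent                      5         14
Umbra                        8          1
sort by lead_days_plus_price descending:
          lead_days_plus_price  lead_days
supplier                                 
Umbra                        8          1
Soylent                      5         14

8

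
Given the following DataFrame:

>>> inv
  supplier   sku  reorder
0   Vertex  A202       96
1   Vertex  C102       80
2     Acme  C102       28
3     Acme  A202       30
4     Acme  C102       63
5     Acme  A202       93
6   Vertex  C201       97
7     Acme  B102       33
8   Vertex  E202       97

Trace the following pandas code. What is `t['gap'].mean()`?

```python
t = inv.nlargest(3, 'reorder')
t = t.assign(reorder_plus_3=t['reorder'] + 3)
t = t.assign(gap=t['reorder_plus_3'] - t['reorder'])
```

take 3 rows with largest reorder:
  supplier   sku  reorder
6   Vertex  C201       97
8   Vertex  E202       97
0   Vertex  A202       96
add column reorder_plus_3 = t['reorder'] + 3:
  supplier   sku  reorder  reorder_plus_3
6   Vertex  C201       97             100
8   Vertex  E202       97             100
0   Vertex  A202       96              99
add column gap = t['reorder_plus_3'] - t['reorder']:
  supplier   sku  reorder  reorder_plus_3  gap
6   Vertex  C201       97             100    3
8   Vertex  E202       97             100    3
0   Vertex  A202       96              99    3
The mean of column 'gap' is 3.0.

3.0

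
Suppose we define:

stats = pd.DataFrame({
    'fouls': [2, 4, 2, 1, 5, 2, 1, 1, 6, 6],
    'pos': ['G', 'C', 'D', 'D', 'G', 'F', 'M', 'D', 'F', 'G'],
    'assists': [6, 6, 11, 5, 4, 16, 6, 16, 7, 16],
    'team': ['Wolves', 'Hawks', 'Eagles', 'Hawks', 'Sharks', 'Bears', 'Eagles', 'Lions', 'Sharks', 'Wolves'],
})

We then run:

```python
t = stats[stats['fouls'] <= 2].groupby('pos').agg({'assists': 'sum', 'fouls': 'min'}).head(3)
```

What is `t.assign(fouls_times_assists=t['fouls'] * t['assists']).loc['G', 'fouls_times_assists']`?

filter rows where fouls <= 2:
   fouls pos  assists    team
0      2   G        6  Wolves
2      2   D       11  Eagles
3      1   D        5   Hawks
5      2   F       16   Bears
6      1   M        6  Eagles
7      1   D       16   Lions
group by pos: sum(assists), min(fouls):
     assists  fouls
pos                
D         32      1
F         16      2
G          6      2
M          6      1
take first 3 rows:
     assists  fouls
pos                
D         32      1
F         16      2
G          6      2
add column fouls_times_assists = t['fouls'] * t['assists']:
     assists  fouls  fouls_times_assists
pos                                     
D         32      1                   32
F         16      2                   32
G          6      2                   12
Then the value at row 'G', column 'fouls_times_assists': 12

12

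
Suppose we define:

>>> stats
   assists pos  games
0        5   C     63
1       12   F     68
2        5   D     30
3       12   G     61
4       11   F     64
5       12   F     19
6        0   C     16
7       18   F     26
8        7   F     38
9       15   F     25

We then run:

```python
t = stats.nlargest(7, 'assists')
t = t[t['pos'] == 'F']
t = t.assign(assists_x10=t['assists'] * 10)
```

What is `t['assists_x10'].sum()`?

750

take 7 rows with largest assists:
   assists pos  games
7       18   F     26
9       15   F     25
1       12   F     68
3       12   G     61
5       12   F     19
4       11   F     64
8        7   F     38
filter rows where pos == 'F':
   assists pos  games
7       18   F     26
9       15   F     25
1       12   F     68
5       12   F     19
4       11   F     64
8        7   F     38
add column assists_x10 = t['assists'] * 10:
   assists pos  games  assists_x10
7       18   F     26          180
9       15   F     25          150
1       12   F     68          120
5       12   F     19          120
4       11   F     64          110
8        7   F     38           70
The sum of column 'assists_x10' is 750.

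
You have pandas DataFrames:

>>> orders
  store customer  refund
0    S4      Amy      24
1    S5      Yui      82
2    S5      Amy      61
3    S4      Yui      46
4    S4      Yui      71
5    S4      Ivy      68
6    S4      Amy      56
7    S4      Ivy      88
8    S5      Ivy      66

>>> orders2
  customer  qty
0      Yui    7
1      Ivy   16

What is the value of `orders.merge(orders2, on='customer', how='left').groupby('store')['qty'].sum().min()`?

merge on 'customer' (how='left') → 9 rows:
  store customer  refund   qty
0    S4      Amy      24   NaN
1    S5      Yui      82   7.0
2    S5      Amy      61   NaN
3    S4      Yui      46   7.0
4    S4      Yui      71   7.0
5    S4      Ivy      68  16.0
6    S4      Amy      56   NaN
7    S4      Ivy      88  16.0
8    S5      Ivy      66  16.0
group by store, sum of qty:
store
S4    46.0
S5    23.0
Name: qty, dtype: float64
Then the min of the resulting series: 23.0

23.0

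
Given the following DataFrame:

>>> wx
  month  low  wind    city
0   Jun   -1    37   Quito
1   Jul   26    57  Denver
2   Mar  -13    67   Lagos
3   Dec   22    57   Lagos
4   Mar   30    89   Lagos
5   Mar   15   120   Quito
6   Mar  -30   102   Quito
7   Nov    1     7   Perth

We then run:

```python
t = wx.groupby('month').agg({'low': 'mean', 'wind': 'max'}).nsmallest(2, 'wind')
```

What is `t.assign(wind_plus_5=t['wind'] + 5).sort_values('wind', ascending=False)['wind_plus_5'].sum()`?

group by month: mean(low), max(wind):
        low  wind
month            
Dec    22.0    57
Jul    26.0    57
Jun    -1.0    37
Mar     0.5   120
Nov     1.0     7
take 2 rows with smallest wind:
       low  wind
month           
Nov    1.0     7
Jun   -1.0    37
add column wind_plus_5 = t['wind'] + 5:
       low  wind  wind_plus_5
month                        
Nov    1.0     7           12
Jun   -1.0    37           42
sort by wind descending:
       low  wind  wind_plus_5
month                        
Jun   -1.0    37           42
Nov    1.0     7           12
sum of column 'wind_plus_5' → 54

54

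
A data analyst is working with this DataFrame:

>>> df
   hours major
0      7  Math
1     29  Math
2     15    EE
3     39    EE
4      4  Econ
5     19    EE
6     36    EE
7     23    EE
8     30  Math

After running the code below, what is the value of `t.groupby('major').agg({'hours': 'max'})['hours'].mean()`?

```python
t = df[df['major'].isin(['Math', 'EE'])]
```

filter rows where major in ['Math', 'EE']:
   hours major
0      7  Math
1     29  Math
2     15    EE
3     39    EE
5     19    EE
6     36    EE
7     23    EE
8     30  Math
group by major, max of hours:
       hours
major       
EE        39
Math      30
The mean of column 'hours' is 34.5.

34.5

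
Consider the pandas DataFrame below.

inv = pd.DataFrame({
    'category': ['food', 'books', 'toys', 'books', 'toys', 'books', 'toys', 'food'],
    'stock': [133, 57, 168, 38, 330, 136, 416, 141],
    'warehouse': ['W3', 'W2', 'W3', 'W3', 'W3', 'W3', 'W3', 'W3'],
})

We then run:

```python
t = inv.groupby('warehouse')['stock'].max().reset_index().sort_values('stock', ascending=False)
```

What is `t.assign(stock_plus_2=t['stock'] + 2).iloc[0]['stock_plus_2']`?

group by warehouse, max of stock:
warehouse
W2     57
W3    416
Name: stock, dtype: int64
reset_index():
  warehouse  stock
0        W2     57
1        W3    416
sort by stock descending:
  warehouse  stock
1        W3    416
0        W2     57
add column stock_plus_2 = t['stock'] + 2:
  warehouse  stock  stock_plus_2
1        W3    416           418
0        W2     57            59
Finally, value at position 0, column 'stock_plus_2' = 418.

418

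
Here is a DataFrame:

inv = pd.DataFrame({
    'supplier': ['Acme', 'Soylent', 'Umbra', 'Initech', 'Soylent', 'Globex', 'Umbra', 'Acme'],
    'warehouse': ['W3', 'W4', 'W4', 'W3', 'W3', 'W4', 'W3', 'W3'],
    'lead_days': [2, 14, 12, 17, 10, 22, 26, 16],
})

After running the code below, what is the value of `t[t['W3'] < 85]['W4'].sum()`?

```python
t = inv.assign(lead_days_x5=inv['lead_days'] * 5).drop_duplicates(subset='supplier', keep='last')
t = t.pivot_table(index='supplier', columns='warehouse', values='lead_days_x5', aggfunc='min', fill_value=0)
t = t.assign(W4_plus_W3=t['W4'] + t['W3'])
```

110

add column lead_days_x5 = inv['lead_days'] * 5:
  supplier warehouse  lead_days  lead_days_x5
0     Acme        W3          2            10
1  Soylent        W4         14            70
2    Umbra        W4         12            60
3  Initech        W3         17            85
4  Soylent        W3         10            50
5   Globex        W4         22           110
6    Umbra        W3         26           130
7     Acme        W3         16            80
drop duplicate supplier (keep=last):
  supplier warehouse  lead_days  lead_days_x5
3  Initech        W3         17            85
4  Soylent        W3         10            50
5   Globex        W4         22           110
6    Umbra        W3         26           130
7     Acme        W3         16            80
pivot: rows=supplier, cols=warehouse, min(lead_days_x5):
warehouse   W3   W4
supplier           
Acme        80    0
Globex       0  110
Initech     85    0
Soylent     50    0
Umbra      130    0
add column W4_plus_W3 = t['W4'] + t['W3']:
warehouse   W3   W4  W4_plus_W3
supplier                       
Acme        80    0          80
Globex       0  110         110
Initech     85    0          85
Soylent     50    0          50
Umbra      130    0         130
filter rows where W3 < 85:
warehouse  W3   W4  W4_plus_W3
supplier                      
Acme       80    0          80
Globex      0  110         110
Soylent    50    0          50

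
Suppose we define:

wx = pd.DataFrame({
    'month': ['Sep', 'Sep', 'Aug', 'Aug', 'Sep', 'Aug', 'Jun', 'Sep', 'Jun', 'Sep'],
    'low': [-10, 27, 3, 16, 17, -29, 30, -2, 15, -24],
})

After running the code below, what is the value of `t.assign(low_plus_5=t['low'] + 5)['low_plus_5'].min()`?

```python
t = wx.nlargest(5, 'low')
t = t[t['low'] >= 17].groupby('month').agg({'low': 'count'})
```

take 5 rows with largest low:
  month  low
6   Jun   30
1   Sep   27
4   Sep   17
3   Aug   16
8   Jun   15
filter rows where low >= 17:
  month  low
6   Jun   30
1   Sep   27
4   Sep   17
group by month, count of low:
       low
month     
Jun      1
Sep      2
add column low_plus_5 = t['low'] + 5:
       low  low_plus_5
month                 
Jun      1           6
Sep      2           7

6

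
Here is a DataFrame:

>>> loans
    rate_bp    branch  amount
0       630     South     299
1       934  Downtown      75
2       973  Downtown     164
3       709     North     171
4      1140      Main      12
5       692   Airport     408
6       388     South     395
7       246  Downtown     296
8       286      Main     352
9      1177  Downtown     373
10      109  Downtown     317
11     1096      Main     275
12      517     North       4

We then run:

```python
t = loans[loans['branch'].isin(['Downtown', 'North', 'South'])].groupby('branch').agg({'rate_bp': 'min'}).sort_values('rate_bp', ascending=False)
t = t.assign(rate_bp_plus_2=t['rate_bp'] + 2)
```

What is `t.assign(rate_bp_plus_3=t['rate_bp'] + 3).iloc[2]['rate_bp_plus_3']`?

filter rows where branch in ['Downtown', 'North', 'South']:
    rate_bp    branch  amount
0       630     South     299
1       934  Downtown      75
2       973  Downtown     164
3       709     North     171
6       388     South     395
7       246  Downtown     296
9      1177  Downtown     373
10      109  Downtown     317
12      517     North       4
group by branch, min of rate_bp:
          rate_bp
branch           
Downtown      109
North         517
South         388
sort by rate_bp descending:
          rate_bp
branch           
North         517
South         388
Downtown      109
add column rate_bp_plus_2 = t['rate_bp'] + 2:
          rate_bp  rate_bp_plus_2
branch                           
North         517             519
South         388             390
Downtown      109             111
add column rate_bp_plus_3 = t['rate_bp'] + 3:
          rate_bp  rate_bp_plus_2  rate_bp_plus_3
branch                                           
North         517             519             520
South         388             390             391
Downtown      109             111             112
Finally, value at position 2, column 'rate_bp_plus_3' = 112.

112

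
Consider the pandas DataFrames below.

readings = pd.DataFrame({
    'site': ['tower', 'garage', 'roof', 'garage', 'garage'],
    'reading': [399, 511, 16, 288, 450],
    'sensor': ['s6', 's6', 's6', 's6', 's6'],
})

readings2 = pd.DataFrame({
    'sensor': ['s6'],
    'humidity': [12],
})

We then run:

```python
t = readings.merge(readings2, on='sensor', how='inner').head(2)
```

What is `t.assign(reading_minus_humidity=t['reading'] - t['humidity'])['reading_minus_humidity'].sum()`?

886

merge on 'sensor' (how='inner') → 5 rows:
     site  reading sensor  humidity
0   tower      399     s6        12
1  garage      511     s6        12
2    roof       16     s6        12
3  garage      288     s6        12
4  garage      450     s6        12
take first 2 rows:
     site  reading sensor  humidity
0   tower      399     s6        12
1  garage      511     s6        12
add column reading_minus_humidity = t['reading'] - t['humidity']:
     site  reading sensor  humidity  reading_minus_humidity
0   tower      399     s6        12                     387
1  garage      511     s6        12                     499
The sum of column 'reading_minus_humidity' is 886.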